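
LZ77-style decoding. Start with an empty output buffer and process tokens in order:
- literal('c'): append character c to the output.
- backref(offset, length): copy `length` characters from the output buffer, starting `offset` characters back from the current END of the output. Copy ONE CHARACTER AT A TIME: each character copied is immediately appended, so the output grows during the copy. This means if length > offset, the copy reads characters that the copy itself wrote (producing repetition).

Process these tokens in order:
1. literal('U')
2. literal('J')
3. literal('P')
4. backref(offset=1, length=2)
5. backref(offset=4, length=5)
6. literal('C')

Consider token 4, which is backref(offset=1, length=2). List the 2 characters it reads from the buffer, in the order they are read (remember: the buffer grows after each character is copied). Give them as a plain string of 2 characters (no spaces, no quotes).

Token 1: literal('U'). Output: "U"
Token 2: literal('J'). Output: "UJ"
Token 3: literal('P'). Output: "UJP"
Token 4: backref(off=1, len=2). Buffer before: "UJP" (len 3)
  byte 1: read out[2]='P', append. Buffer now: "UJPP"
  byte 2: read out[3]='P', append. Buffer now: "UJPPP"

Answer: PP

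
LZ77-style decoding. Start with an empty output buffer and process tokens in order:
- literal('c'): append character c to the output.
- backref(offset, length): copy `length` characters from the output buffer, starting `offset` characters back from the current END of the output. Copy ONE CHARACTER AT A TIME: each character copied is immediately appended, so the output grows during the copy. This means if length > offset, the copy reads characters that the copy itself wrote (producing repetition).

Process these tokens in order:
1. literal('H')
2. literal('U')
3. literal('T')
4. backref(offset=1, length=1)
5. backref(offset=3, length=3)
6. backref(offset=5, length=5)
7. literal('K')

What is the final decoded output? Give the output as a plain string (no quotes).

Token 1: literal('H'). Output: "H"
Token 2: literal('U'). Output: "HU"
Token 3: literal('T'). Output: "HUT"
Token 4: backref(off=1, len=1). Copied 'T' from pos 2. Output: "HUTT"
Token 5: backref(off=3, len=3). Copied 'UTT' from pos 1. Output: "HUTTUTT"
Token 6: backref(off=5, len=5). Copied 'TTUTT' from pos 2. Output: "HUTTUTTTTUTT"
Token 7: literal('K'). Output: "HUTTUTTTTUTTK"

Answer: HUTTUTTTTUTTK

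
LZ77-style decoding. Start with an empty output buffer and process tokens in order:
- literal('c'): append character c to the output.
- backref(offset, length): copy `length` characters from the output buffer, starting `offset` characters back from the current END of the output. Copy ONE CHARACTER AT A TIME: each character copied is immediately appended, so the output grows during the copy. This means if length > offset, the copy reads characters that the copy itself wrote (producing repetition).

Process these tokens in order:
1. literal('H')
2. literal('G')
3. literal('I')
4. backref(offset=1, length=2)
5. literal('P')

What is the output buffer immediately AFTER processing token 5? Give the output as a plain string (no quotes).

Answer: HGIIIP

Derivation:
Token 1: literal('H'). Output: "H"
Token 2: literal('G'). Output: "HG"
Token 3: literal('I'). Output: "HGI"
Token 4: backref(off=1, len=2) (overlapping!). Copied 'II' from pos 2. Output: "HGIII"
Token 5: literal('P'). Output: "HGIIIP"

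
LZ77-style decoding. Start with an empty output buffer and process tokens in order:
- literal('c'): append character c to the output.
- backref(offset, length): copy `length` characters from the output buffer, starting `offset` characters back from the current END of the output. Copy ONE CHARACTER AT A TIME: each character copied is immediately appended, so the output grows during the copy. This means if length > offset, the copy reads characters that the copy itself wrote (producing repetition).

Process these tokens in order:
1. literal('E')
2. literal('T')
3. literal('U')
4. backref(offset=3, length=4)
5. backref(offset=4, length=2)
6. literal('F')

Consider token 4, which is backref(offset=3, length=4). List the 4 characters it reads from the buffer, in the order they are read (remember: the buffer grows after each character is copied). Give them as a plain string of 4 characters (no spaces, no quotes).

Token 1: literal('E'). Output: "E"
Token 2: literal('T'). Output: "ET"
Token 3: literal('U'). Output: "ETU"
Token 4: backref(off=3, len=4). Buffer before: "ETU" (len 3)
  byte 1: read out[0]='E', append. Buffer now: "ETUE"
  byte 2: read out[1]='T', append. Buffer now: "ETUET"
  byte 3: read out[2]='U', append. Buffer now: "ETUETU"
  byte 4: read out[3]='E', append. Buffer now: "ETUETUE"

Answer: ETUE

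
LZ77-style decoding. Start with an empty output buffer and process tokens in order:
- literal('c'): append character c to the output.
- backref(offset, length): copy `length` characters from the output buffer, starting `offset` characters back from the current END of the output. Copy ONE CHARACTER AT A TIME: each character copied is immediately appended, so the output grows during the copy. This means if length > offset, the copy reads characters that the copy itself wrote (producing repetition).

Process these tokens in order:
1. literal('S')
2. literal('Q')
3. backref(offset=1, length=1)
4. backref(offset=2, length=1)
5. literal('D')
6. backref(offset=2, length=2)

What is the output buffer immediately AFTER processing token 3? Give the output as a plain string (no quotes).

Answer: SQQ

Derivation:
Token 1: literal('S'). Output: "S"
Token 2: literal('Q'). Output: "SQ"
Token 3: backref(off=1, len=1). Copied 'Q' from pos 1. Output: "SQQ"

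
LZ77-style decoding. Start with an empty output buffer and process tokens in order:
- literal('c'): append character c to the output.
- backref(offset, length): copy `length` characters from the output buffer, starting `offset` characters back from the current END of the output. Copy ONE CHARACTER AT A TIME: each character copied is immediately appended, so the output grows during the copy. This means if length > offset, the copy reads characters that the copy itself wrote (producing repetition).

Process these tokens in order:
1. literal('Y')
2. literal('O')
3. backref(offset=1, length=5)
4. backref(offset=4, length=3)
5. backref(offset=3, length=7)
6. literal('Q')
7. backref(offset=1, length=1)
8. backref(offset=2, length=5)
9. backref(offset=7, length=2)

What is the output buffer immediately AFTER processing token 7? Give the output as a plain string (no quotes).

Answer: YOOOOOOOOOOOOOOOOQQ

Derivation:
Token 1: literal('Y'). Output: "Y"
Token 2: literal('O'). Output: "YO"
Token 3: backref(off=1, len=5) (overlapping!). Copied 'OOOOO' from pos 1. Output: "YOOOOOO"
Token 4: backref(off=4, len=3). Copied 'OOO' from pos 3. Output: "YOOOOOOOOO"
Token 5: backref(off=3, len=7) (overlapping!). Copied 'OOOOOOO' from pos 7. Output: "YOOOOOOOOOOOOOOOO"
Token 6: literal('Q'). Output: "YOOOOOOOOOOOOOOOOQ"
Token 7: backref(off=1, len=1). Copied 'Q' from pos 17. Output: "YOOOOOOOOOOOOOOOOQQ"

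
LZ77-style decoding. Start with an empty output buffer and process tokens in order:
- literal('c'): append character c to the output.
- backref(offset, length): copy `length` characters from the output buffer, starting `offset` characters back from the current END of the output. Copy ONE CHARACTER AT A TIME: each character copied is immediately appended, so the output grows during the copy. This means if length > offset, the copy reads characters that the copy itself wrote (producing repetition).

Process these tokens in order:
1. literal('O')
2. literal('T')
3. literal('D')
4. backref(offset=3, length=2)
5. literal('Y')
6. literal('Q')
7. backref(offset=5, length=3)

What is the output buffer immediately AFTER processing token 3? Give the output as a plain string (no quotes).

Answer: OTD

Derivation:
Token 1: literal('O'). Output: "O"
Token 2: literal('T'). Output: "OT"
Token 3: literal('D'). Output: "OTD"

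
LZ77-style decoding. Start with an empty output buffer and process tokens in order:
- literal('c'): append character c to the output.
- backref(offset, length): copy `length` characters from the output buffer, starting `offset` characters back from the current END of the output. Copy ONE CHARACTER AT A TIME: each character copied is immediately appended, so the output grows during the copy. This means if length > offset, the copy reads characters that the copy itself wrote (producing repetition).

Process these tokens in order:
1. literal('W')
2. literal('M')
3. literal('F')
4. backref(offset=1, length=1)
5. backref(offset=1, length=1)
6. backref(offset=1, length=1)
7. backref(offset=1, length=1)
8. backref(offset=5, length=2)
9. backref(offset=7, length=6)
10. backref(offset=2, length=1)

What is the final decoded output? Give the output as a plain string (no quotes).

Token 1: literal('W'). Output: "W"
Token 2: literal('M'). Output: "WM"
Token 3: literal('F'). Output: "WMF"
Token 4: backref(off=1, len=1). Copied 'F' from pos 2. Output: "WMFF"
Token 5: backref(off=1, len=1). Copied 'F' from pos 3. Output: "WMFFF"
Token 6: backref(off=1, len=1). Copied 'F' from pos 4. Output: "WMFFFF"
Token 7: backref(off=1, len=1). Copied 'F' from pos 5. Output: "WMFFFFF"
Token 8: backref(off=5, len=2). Copied 'FF' from pos 2. Output: "WMFFFFFFF"
Token 9: backref(off=7, len=6). Copied 'FFFFFF' from pos 2. Output: "WMFFFFFFFFFFFFF"
Token 10: backref(off=2, len=1). Copied 'F' from pos 13. Output: "WMFFFFFFFFFFFFFF"

Answer: WMFFFFFFFFFFFFFF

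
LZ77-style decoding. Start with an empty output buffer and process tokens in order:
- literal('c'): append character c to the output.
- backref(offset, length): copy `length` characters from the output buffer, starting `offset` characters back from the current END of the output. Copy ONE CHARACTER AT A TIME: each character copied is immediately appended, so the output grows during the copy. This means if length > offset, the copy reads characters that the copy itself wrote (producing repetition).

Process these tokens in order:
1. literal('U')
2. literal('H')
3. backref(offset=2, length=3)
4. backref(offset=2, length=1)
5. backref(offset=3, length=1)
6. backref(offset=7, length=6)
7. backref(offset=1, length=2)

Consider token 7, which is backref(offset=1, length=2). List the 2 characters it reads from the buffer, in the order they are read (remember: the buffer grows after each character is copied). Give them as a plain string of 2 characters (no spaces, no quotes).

Token 1: literal('U'). Output: "U"
Token 2: literal('H'). Output: "UH"
Token 3: backref(off=2, len=3) (overlapping!). Copied 'UHU' from pos 0. Output: "UHUHU"
Token 4: backref(off=2, len=1). Copied 'H' from pos 3. Output: "UHUHUH"
Token 5: backref(off=3, len=1). Copied 'H' from pos 3. Output: "UHUHUHH"
Token 6: backref(off=7, len=6). Copied 'UHUHUH' from pos 0. Output: "UHUHUHHUHUHUH"
Token 7: backref(off=1, len=2). Buffer before: "UHUHUHHUHUHUH" (len 13)
  byte 1: read out[12]='H', append. Buffer now: "UHUHUHHUHUHUHH"
  byte 2: read out[13]='H', append. Buffer now: "UHUHUHHUHUHUHHH"

Answer: HH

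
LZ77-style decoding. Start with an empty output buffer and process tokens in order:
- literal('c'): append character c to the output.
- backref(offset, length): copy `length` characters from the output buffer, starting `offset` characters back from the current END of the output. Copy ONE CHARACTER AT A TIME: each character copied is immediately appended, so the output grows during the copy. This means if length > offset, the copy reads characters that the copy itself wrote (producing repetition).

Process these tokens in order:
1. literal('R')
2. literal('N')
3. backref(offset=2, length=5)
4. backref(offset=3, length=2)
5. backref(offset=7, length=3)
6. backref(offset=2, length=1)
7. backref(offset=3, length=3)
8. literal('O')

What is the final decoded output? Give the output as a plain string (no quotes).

Token 1: literal('R'). Output: "R"
Token 2: literal('N'). Output: "RN"
Token 3: backref(off=2, len=5) (overlapping!). Copied 'RNRNR' from pos 0. Output: "RNRNRNR"
Token 4: backref(off=3, len=2). Copied 'RN' from pos 4. Output: "RNRNRNRRN"
Token 5: backref(off=7, len=3). Copied 'RNR' from pos 2. Output: "RNRNRNRRNRNR"
Token 6: backref(off=2, len=1). Copied 'N' from pos 10. Output: "RNRNRNRRNRNRN"
Token 7: backref(off=3, len=3). Copied 'NRN' from pos 10. Output: "RNRNRNRRNRNRNNRN"
Token 8: literal('O'). Output: "RNRNRNRRNRNRNNRNO"

Answer: RNRNRNRRNRNRNNRNO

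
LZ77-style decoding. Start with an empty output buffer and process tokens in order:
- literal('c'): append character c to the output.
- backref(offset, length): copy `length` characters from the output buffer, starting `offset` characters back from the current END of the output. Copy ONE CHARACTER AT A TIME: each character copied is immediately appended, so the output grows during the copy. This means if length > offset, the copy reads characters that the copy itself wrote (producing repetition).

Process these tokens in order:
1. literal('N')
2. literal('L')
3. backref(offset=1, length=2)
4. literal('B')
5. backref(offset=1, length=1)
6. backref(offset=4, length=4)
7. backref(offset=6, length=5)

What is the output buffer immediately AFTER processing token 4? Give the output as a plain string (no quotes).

Answer: NLLLB

Derivation:
Token 1: literal('N'). Output: "N"
Token 2: literal('L'). Output: "NL"
Token 3: backref(off=1, len=2) (overlapping!). Copied 'LL' from pos 1. Output: "NLLL"
Token 4: literal('B'). Output: "NLLLB"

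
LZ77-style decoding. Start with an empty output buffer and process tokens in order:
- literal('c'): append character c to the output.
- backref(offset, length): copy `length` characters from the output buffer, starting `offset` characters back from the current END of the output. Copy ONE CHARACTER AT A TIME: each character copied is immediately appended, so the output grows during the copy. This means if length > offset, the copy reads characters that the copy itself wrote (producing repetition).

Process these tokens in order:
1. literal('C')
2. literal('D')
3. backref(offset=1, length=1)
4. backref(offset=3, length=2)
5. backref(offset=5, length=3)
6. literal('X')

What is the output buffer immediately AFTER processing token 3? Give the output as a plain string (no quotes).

Token 1: literal('C'). Output: "C"
Token 2: literal('D'). Output: "CD"
Token 3: backref(off=1, len=1). Copied 'D' from pos 1. Output: "CDD"

Answer: CDD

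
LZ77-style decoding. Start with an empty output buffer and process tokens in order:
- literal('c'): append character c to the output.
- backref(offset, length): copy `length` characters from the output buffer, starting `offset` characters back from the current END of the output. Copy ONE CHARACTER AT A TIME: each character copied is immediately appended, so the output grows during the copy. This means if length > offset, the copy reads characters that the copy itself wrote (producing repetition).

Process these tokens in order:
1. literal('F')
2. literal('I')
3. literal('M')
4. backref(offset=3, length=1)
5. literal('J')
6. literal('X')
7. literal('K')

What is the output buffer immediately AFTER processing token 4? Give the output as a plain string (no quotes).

Token 1: literal('F'). Output: "F"
Token 2: literal('I'). Output: "FI"
Token 3: literal('M'). Output: "FIM"
Token 4: backref(off=3, len=1). Copied 'F' from pos 0. Output: "FIMF"

Answer: FIMF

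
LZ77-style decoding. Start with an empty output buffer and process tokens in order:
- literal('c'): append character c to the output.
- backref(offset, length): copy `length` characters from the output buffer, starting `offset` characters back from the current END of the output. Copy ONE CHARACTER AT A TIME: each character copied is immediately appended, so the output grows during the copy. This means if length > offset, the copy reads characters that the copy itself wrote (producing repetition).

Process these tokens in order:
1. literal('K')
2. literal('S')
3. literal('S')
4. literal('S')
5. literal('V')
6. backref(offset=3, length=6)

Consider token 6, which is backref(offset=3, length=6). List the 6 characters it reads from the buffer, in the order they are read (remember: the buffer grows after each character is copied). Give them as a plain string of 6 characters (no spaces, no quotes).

Answer: SSVSSV

Derivation:
Token 1: literal('K'). Output: "K"
Token 2: literal('S'). Output: "KS"
Token 3: literal('S'). Output: "KSS"
Token 4: literal('S'). Output: "KSSS"
Token 5: literal('V'). Output: "KSSSV"
Token 6: backref(off=3, len=6). Buffer before: "KSSSV" (len 5)
  byte 1: read out[2]='S', append. Buffer now: "KSSSVS"
  byte 2: read out[3]='S', append. Buffer now: "KSSSVSS"
  byte 3: read out[4]='V', append. Buffer now: "KSSSVSSV"
  byte 4: read out[5]='S', append. Buffer now: "KSSSVSSVS"
  byte 5: read out[6]='S', append. Buffer now: "KSSSVSSVSS"
  byte 6: read out[7]='V', append. Buffer now: "KSSSVSSVSSV"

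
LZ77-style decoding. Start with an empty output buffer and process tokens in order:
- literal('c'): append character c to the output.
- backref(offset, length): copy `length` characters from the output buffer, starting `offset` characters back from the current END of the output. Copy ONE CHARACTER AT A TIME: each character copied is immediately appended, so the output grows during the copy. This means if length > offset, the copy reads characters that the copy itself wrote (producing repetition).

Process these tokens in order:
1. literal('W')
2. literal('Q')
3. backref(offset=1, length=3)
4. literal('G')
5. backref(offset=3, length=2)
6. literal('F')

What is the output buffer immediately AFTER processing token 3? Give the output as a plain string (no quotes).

Answer: WQQQQ

Derivation:
Token 1: literal('W'). Output: "W"
Token 2: literal('Q'). Output: "WQ"
Token 3: backref(off=1, len=3) (overlapping!). Copied 'QQQ' from pos 1. Output: "WQQQQ"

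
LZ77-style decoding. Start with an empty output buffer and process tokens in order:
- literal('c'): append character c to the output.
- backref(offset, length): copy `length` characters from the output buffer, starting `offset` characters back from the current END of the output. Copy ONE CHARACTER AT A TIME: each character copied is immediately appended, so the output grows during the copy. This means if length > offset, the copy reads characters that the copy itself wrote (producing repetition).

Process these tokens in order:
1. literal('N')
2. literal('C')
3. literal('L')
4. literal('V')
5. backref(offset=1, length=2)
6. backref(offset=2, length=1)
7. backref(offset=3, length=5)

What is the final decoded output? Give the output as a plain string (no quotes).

Answer: NCLVVVVVVVVV

Derivation:
Token 1: literal('N'). Output: "N"
Token 2: literal('C'). Output: "NC"
Token 3: literal('L'). Output: "NCL"
Token 4: literal('V'). Output: "NCLV"
Token 5: backref(off=1, len=2) (overlapping!). Copied 'VV' from pos 3. Output: "NCLVVV"
Token 6: backref(off=2, len=1). Copied 'V' from pos 4. Output: "NCLVVVV"
Token 7: backref(off=3, len=5) (overlapping!). Copied 'VVVVV' from pos 4. Output: "NCLVVVVVVVVV"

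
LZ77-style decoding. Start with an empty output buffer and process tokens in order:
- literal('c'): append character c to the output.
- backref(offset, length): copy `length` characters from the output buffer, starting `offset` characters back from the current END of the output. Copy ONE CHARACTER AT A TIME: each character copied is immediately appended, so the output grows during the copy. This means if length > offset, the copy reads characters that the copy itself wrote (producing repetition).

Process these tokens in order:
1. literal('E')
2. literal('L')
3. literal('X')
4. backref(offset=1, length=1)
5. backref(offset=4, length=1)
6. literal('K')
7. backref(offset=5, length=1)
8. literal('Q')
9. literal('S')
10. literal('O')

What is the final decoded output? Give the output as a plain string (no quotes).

Answer: ELXXEKLQSO

Derivation:
Token 1: literal('E'). Output: "E"
Token 2: literal('L'). Output: "EL"
Token 3: literal('X'). Output: "ELX"
Token 4: backref(off=1, len=1). Copied 'X' from pos 2. Output: "ELXX"
Token 5: backref(off=4, len=1). Copied 'E' from pos 0. Output: "ELXXE"
Token 6: literal('K'). Output: "ELXXEK"
Token 7: backref(off=5, len=1). Copied 'L' from pos 1. Output: "ELXXEKL"
Token 8: literal('Q'). Output: "ELXXEKLQ"
Token 9: literal('S'). Output: "ELXXEKLQS"
Token 10: literal('O'). Output: "ELXXEKLQSO"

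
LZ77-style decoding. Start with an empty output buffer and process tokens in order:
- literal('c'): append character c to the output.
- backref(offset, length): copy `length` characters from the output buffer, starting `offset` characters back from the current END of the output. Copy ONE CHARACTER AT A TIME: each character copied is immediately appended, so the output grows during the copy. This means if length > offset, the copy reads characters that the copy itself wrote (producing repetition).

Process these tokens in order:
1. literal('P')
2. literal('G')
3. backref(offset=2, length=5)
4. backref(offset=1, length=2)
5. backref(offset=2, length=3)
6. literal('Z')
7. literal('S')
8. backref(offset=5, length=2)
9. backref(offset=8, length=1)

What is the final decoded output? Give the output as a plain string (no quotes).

Answer: PGPGPGPPPPPPZSPPP

Derivation:
Token 1: literal('P'). Output: "P"
Token 2: literal('G'). Output: "PG"
Token 3: backref(off=2, len=5) (overlapping!). Copied 'PGPGP' from pos 0. Output: "PGPGPGP"
Token 4: backref(off=1, len=2) (overlapping!). Copied 'PP' from pos 6. Output: "PGPGPGPPP"
Token 5: backref(off=2, len=3) (overlapping!). Copied 'PPP' from pos 7. Output: "PGPGPGPPPPPP"
Token 6: literal('Z'). Output: "PGPGPGPPPPPPZ"
Token 7: literal('S'). Output: "PGPGPGPPPPPPZS"
Token 8: backref(off=5, len=2). Copied 'PP' from pos 9. Output: "PGPGPGPPPPPPZSPP"
Token 9: backref(off=8, len=1). Copied 'P' from pos 8. Output: "PGPGPGPPPPPPZSPPP"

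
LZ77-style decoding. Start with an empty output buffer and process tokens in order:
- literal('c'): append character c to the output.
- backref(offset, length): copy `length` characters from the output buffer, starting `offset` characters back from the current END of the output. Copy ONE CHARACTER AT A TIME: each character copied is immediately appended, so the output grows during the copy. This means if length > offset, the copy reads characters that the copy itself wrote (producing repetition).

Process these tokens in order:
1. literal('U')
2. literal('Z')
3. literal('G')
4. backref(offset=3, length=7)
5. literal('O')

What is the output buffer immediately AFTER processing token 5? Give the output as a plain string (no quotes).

Answer: UZGUZGUZGUO

Derivation:
Token 1: literal('U'). Output: "U"
Token 2: literal('Z'). Output: "UZ"
Token 3: literal('G'). Output: "UZG"
Token 4: backref(off=3, len=7) (overlapping!). Copied 'UZGUZGU' from pos 0. Output: "UZGUZGUZGU"
Token 5: literal('O'). Output: "UZGUZGUZGUO"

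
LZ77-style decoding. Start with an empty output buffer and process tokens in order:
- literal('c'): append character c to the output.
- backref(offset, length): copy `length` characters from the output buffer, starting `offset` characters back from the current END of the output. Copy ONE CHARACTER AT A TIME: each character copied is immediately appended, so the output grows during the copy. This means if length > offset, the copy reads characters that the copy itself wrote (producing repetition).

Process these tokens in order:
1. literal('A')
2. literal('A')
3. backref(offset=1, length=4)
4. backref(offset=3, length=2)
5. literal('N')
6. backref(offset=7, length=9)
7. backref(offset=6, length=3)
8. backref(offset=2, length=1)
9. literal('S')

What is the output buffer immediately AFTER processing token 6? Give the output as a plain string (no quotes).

Answer: AAAAAAAANAAAAAANAA

Derivation:
Token 1: literal('A'). Output: "A"
Token 2: literal('A'). Output: "AA"
Token 3: backref(off=1, len=4) (overlapping!). Copied 'AAAA' from pos 1. Output: "AAAAAA"
Token 4: backref(off=3, len=2). Copied 'AA' from pos 3. Output: "AAAAAAAA"
Token 5: literal('N'). Output: "AAAAAAAAN"
Token 6: backref(off=7, len=9) (overlapping!). Copied 'AAAAAANAA' from pos 2. Output: "AAAAAAAANAAAAAANAA"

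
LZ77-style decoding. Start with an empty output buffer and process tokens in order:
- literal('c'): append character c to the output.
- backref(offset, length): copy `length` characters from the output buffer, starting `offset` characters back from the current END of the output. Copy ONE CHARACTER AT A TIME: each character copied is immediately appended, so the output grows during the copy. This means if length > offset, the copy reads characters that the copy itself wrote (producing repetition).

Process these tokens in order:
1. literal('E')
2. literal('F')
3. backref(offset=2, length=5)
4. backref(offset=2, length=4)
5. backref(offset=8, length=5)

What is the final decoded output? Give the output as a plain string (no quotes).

Answer: EFEFEFEFEFEFEFEF

Derivation:
Token 1: literal('E'). Output: "E"
Token 2: literal('F'). Output: "EF"
Token 3: backref(off=2, len=5) (overlapping!). Copied 'EFEFE' from pos 0. Output: "EFEFEFE"
Token 4: backref(off=2, len=4) (overlapping!). Copied 'FEFE' from pos 5. Output: "EFEFEFEFEFE"
Token 5: backref(off=8, len=5). Copied 'FEFEF' from pos 3. Output: "EFEFEFEFEFEFEFEF"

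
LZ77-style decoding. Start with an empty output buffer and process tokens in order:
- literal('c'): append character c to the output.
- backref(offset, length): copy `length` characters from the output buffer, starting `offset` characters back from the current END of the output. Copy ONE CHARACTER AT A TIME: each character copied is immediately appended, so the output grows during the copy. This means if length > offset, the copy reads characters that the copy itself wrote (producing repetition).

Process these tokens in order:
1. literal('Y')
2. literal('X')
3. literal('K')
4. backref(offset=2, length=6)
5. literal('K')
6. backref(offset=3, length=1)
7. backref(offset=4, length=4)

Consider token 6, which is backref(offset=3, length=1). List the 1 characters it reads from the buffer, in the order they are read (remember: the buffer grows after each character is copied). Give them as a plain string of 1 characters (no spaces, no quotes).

Answer: X

Derivation:
Token 1: literal('Y'). Output: "Y"
Token 2: literal('X'). Output: "YX"
Token 3: literal('K'). Output: "YXK"
Token 4: backref(off=2, len=6) (overlapping!). Copied 'XKXKXK' from pos 1. Output: "YXKXKXKXK"
Token 5: literal('K'). Output: "YXKXKXKXKK"
Token 6: backref(off=3, len=1). Buffer before: "YXKXKXKXKK" (len 10)
  byte 1: read out[7]='X', append. Buffer now: "YXKXKXKXKKX"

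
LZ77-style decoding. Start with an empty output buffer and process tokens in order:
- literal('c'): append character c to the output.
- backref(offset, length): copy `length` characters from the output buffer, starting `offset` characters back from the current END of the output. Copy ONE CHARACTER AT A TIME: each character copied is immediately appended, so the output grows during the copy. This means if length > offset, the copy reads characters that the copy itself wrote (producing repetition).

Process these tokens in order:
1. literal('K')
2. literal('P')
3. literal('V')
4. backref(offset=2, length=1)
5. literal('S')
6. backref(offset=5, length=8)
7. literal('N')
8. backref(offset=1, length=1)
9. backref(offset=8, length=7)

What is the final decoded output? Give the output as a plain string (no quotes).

Answer: KPVPSKPVPSKPVNNVPSKPVN

Derivation:
Token 1: literal('K'). Output: "K"
Token 2: literal('P'). Output: "KP"
Token 3: literal('V'). Output: "KPV"
Token 4: backref(off=2, len=1). Copied 'P' from pos 1. Output: "KPVP"
Token 5: literal('S'). Output: "KPVPS"
Token 6: backref(off=5, len=8) (overlapping!). Copied 'KPVPSKPV' from pos 0. Output: "KPVPSKPVPSKPV"
Token 7: literal('N'). Output: "KPVPSKPVPSKPVN"
Token 8: backref(off=1, len=1). Copied 'N' from pos 13. Output: "KPVPSKPVPSKPVNN"
Token 9: backref(off=8, len=7). Copied 'VPSKPVN' from pos 7. Output: "KPVPSKPVPSKPVNNVPSKPVN"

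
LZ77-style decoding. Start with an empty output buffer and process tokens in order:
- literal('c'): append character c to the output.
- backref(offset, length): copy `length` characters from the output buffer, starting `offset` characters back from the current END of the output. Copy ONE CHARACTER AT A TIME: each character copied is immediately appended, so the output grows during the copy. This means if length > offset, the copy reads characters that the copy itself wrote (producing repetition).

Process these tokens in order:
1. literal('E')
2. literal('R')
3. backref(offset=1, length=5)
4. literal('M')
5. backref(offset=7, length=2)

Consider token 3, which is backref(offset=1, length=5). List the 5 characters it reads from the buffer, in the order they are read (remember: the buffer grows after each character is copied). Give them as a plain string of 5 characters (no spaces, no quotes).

Token 1: literal('E'). Output: "E"
Token 2: literal('R'). Output: "ER"
Token 3: backref(off=1, len=5). Buffer before: "ER" (len 2)
  byte 1: read out[1]='R', append. Buffer now: "ERR"
  byte 2: read out[2]='R', append. Buffer now: "ERRR"
  byte 3: read out[3]='R', append. Buffer now: "ERRRR"
  byte 4: read out[4]='R', append. Buffer now: "ERRRRR"
  byte 5: read out[5]='R', append. Buffer now: "ERRRRRR"

Answer: RRRRR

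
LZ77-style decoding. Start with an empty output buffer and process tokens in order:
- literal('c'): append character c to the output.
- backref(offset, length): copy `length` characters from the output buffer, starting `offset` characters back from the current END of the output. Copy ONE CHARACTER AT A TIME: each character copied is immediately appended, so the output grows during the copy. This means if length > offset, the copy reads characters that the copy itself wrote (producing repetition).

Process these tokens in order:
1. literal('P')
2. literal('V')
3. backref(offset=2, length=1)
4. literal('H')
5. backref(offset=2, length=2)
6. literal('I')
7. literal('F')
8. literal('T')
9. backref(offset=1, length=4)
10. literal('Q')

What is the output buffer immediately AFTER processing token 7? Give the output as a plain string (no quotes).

Token 1: literal('P'). Output: "P"
Token 2: literal('V'). Output: "PV"
Token 3: backref(off=2, len=1). Copied 'P' from pos 0. Output: "PVP"
Token 4: literal('H'). Output: "PVPH"
Token 5: backref(off=2, len=2). Copied 'PH' from pos 2. Output: "PVPHPH"
Token 6: literal('I'). Output: "PVPHPHI"
Token 7: literal('F'). Output: "PVPHPHIF"

Answer: PVPHPHIF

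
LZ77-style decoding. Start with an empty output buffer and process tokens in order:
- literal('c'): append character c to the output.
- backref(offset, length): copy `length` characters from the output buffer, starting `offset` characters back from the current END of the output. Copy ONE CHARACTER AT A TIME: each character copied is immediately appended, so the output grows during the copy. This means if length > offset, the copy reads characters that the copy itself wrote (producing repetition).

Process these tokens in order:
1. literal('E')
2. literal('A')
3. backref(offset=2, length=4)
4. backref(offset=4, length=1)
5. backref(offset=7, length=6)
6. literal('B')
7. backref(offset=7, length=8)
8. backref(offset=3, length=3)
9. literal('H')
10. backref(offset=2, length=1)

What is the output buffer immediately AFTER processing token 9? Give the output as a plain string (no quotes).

Answer: EAEAEAEEAEAEABEAEAEABEABEH

Derivation:
Token 1: literal('E'). Output: "E"
Token 2: literal('A'). Output: "EA"
Token 3: backref(off=2, len=4) (overlapping!). Copied 'EAEA' from pos 0. Output: "EAEAEA"
Token 4: backref(off=4, len=1). Copied 'E' from pos 2. Output: "EAEAEAE"
Token 5: backref(off=7, len=6). Copied 'EAEAEA' from pos 0. Output: "EAEAEAEEAEAEA"
Token 6: literal('B'). Output: "EAEAEAEEAEAEAB"
Token 7: backref(off=7, len=8) (overlapping!). Copied 'EAEAEABE' from pos 7. Output: "EAEAEAEEAEAEABEAEAEABE"
Token 8: backref(off=3, len=3). Copied 'ABE' from pos 19. Output: "EAEAEAEEAEAEABEAEAEABEABE"
Token 9: literal('H'). Output: "EAEAEAEEAEAEABEAEAEABEABEH"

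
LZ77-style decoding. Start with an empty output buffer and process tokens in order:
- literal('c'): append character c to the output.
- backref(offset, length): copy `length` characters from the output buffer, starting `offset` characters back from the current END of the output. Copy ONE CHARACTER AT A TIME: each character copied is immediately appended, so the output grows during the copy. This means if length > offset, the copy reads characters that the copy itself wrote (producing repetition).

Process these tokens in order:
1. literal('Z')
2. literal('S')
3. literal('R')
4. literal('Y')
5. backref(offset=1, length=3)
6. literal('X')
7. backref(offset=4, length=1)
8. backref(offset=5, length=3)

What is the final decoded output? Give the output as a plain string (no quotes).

Token 1: literal('Z'). Output: "Z"
Token 2: literal('S'). Output: "ZS"
Token 3: literal('R'). Output: "ZSR"
Token 4: literal('Y'). Output: "ZSRY"
Token 5: backref(off=1, len=3) (overlapping!). Copied 'YYY' from pos 3. Output: "ZSRYYYY"
Token 6: literal('X'). Output: "ZSRYYYYX"
Token 7: backref(off=4, len=1). Copied 'Y' from pos 4. Output: "ZSRYYYYXY"
Token 8: backref(off=5, len=3). Copied 'YYY' from pos 4. Output: "ZSRYYYYXYYYY"

Answer: ZSRYYYYXYYYY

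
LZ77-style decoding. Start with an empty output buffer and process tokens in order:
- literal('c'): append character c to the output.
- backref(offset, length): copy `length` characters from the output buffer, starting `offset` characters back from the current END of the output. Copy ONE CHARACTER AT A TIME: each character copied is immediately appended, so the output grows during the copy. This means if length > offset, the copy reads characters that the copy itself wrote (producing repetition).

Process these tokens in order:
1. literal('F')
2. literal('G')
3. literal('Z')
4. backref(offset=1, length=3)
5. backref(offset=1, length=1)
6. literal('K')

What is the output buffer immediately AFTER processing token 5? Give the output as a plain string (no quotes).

Token 1: literal('F'). Output: "F"
Token 2: literal('G'). Output: "FG"
Token 3: literal('Z'). Output: "FGZ"
Token 4: backref(off=1, len=3) (overlapping!). Copied 'ZZZ' from pos 2. Output: "FGZZZZ"
Token 5: backref(off=1, len=1). Copied 'Z' from pos 5. Output: "FGZZZZZ"

Answer: FGZZZZZ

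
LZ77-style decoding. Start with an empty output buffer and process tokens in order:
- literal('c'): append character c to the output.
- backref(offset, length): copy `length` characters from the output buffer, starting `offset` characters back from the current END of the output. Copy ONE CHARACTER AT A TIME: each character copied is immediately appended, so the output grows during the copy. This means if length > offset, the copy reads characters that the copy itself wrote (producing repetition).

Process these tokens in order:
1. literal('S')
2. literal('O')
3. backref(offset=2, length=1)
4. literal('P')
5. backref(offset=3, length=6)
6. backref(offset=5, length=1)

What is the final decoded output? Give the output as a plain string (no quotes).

Token 1: literal('S'). Output: "S"
Token 2: literal('O'). Output: "SO"
Token 3: backref(off=2, len=1). Copied 'S' from pos 0. Output: "SOS"
Token 4: literal('P'). Output: "SOSP"
Token 5: backref(off=3, len=6) (overlapping!). Copied 'OSPOSP' from pos 1. Output: "SOSPOSPOSP"
Token 6: backref(off=5, len=1). Copied 'S' from pos 5. Output: "SOSPOSPOSPS"

Answer: SOSPOSPOSPS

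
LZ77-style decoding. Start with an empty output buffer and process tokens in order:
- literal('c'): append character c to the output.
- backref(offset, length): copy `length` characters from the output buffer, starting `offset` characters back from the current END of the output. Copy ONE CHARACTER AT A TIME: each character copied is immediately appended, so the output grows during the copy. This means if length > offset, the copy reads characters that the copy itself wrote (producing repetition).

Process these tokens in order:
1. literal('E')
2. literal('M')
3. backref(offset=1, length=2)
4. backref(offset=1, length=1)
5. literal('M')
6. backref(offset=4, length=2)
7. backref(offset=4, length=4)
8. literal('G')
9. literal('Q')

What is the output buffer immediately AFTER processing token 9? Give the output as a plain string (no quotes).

Answer: EMMMMMMMMMMMGQ

Derivation:
Token 1: literal('E'). Output: "E"
Token 2: literal('M'). Output: "EM"
Token 3: backref(off=1, len=2) (overlapping!). Copied 'MM' from pos 1. Output: "EMMM"
Token 4: backref(off=1, len=1). Copied 'M' from pos 3. Output: "EMMMM"
Token 5: literal('M'). Output: "EMMMMM"
Token 6: backref(off=4, len=2). Copied 'MM' from pos 2. Output: "EMMMMMMM"
Token 7: backref(off=4, len=4). Copied 'MMMM' from pos 4. Output: "EMMMMMMMMMMM"
Token 8: literal('G'). Output: "EMMMMMMMMMMMG"
Token 9: literal('Q'). Output: "EMMMMMMMMMMMGQ"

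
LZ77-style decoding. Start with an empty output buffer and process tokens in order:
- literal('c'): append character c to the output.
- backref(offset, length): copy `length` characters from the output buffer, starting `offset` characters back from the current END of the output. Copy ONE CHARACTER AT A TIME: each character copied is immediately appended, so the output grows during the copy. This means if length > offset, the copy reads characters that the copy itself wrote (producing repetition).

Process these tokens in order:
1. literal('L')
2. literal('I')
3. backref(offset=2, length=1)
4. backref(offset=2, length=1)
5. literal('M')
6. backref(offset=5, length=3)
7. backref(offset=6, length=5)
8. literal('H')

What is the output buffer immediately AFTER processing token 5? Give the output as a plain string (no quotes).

Answer: LILIM

Derivation:
Token 1: literal('L'). Output: "L"
Token 2: literal('I'). Output: "LI"
Token 3: backref(off=2, len=1). Copied 'L' from pos 0. Output: "LIL"
Token 4: backref(off=2, len=1). Copied 'I' from pos 1. Output: "LILI"
Token 5: literal('M'). Output: "LILIM"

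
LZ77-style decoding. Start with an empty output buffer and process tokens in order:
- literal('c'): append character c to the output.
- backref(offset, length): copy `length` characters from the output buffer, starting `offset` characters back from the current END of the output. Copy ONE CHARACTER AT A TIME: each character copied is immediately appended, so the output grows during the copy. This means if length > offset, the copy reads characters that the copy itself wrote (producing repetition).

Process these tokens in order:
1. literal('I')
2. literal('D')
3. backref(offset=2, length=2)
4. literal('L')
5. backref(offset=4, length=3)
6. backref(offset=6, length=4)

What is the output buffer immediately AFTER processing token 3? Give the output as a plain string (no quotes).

Token 1: literal('I'). Output: "I"
Token 2: literal('D'). Output: "ID"
Token 3: backref(off=2, len=2). Copied 'ID' from pos 0. Output: "IDID"

Answer: IDID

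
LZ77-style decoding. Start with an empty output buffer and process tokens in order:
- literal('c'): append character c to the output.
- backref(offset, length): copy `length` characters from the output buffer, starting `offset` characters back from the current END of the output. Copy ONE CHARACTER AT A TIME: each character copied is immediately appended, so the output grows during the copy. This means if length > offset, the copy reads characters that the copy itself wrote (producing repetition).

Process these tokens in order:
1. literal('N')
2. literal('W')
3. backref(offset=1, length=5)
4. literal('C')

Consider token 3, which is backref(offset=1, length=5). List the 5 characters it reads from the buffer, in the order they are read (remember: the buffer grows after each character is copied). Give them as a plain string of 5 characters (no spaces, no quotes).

Answer: WWWWW

Derivation:
Token 1: literal('N'). Output: "N"
Token 2: literal('W'). Output: "NW"
Token 3: backref(off=1, len=5). Buffer before: "NW" (len 2)
  byte 1: read out[1]='W', append. Buffer now: "NWW"
  byte 2: read out[2]='W', append. Buffer now: "NWWW"
  byte 3: read out[3]='W', append. Buffer now: "NWWWW"
  byte 4: read out[4]='W', append. Buffer now: "NWWWWW"
  byte 5: read out[5]='W', append. Buffer now: "NWWWWWW"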